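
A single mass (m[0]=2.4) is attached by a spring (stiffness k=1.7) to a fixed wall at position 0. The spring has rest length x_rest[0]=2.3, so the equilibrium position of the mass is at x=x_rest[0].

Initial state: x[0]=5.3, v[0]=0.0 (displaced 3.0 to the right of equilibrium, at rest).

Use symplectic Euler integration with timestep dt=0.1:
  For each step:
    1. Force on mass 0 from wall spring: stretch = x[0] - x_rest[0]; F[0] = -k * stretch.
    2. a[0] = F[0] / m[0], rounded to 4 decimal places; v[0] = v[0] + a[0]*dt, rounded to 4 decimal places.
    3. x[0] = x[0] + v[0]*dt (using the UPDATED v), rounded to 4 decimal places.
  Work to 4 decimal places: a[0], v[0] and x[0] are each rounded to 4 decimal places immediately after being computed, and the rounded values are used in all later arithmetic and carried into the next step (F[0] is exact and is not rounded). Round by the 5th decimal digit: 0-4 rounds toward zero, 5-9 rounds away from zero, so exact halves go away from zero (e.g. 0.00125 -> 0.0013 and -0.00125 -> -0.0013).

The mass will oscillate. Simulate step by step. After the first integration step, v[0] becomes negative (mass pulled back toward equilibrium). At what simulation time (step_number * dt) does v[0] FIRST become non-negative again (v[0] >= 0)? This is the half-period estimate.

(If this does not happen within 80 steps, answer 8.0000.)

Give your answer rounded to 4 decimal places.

Step 0: x=[5.3000] v=[0.0000]
Step 1: x=[5.2788] v=[-0.2125]
Step 2: x=[5.2365] v=[-0.4235]
Step 3: x=[5.1734] v=[-0.6315]
Step 4: x=[5.0899] v=[-0.8350]
Step 5: x=[4.9866] v=[-1.0326]
Step 6: x=[4.8643] v=[-1.2229]
Step 7: x=[4.7239] v=[-1.4045]
Step 8: x=[4.5663] v=[-1.5762]
Step 9: x=[4.3926] v=[-1.7367]
Step 10: x=[4.2041] v=[-1.8849]
Step 11: x=[4.0021] v=[-2.0198]
Step 12: x=[3.7881] v=[-2.1404]
Step 13: x=[3.5635] v=[-2.2458]
Step 14: x=[3.3300] v=[-2.3353]
Step 15: x=[3.0892] v=[-2.4083]
Step 16: x=[2.8428] v=[-2.4642]
Step 17: x=[2.5925] v=[-2.5027]
Step 18: x=[2.3402] v=[-2.5234]
Step 19: x=[2.0876] v=[-2.5263]
Step 20: x=[1.8365] v=[-2.5113]
Step 21: x=[1.5887] v=[-2.4785]
Step 22: x=[1.3459] v=[-2.4281]
Step 23: x=[1.1099] v=[-2.3605]
Step 24: x=[0.8823] v=[-2.2762]
Step 25: x=[0.6647] v=[-2.1758]
Step 26: x=[0.4587] v=[-2.0600]
Step 27: x=[0.2657] v=[-1.9296]
Step 28: x=[0.0872] v=[-1.7855]
Step 29: x=[-0.0757] v=[-1.6288]
Step 30: x=[-0.2218] v=[-1.4605]
Step 31: x=[-0.3500] v=[-1.2819]
Step 32: x=[-0.4594] v=[-1.0942]
Step 33: x=[-0.5493] v=[-0.8987]
Step 34: x=[-0.6190] v=[-0.6969]
Step 35: x=[-0.6680] v=[-0.4901]
Step 36: x=[-0.6960] v=[-0.2799]
Step 37: x=[-0.7028] v=[-0.0677]
Step 38: x=[-0.6883] v=[0.1450]
First v>=0 after going negative at step 38, time=3.8000

Answer: 3.8000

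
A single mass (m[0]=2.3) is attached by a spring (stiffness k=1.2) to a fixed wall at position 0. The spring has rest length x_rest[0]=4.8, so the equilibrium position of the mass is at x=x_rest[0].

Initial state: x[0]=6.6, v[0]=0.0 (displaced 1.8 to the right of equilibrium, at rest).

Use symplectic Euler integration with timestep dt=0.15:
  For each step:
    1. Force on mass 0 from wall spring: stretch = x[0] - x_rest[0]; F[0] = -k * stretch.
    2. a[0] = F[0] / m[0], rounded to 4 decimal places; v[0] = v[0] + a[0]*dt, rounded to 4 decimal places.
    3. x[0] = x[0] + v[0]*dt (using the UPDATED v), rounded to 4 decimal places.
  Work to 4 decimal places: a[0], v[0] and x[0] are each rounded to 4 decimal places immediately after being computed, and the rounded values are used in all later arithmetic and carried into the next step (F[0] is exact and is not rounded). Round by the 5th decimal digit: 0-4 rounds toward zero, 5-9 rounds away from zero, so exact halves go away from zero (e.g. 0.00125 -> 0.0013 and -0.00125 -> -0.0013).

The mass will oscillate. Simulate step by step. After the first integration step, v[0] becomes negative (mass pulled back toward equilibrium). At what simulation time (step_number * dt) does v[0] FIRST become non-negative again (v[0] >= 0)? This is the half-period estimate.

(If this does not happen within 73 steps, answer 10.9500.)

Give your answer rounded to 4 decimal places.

Answer: 4.3500

Derivation:
Step 0: x=[6.6000] v=[0.0000]
Step 1: x=[6.5789] v=[-0.1409]
Step 2: x=[6.5369] v=[-0.2801]
Step 3: x=[6.4745] v=[-0.4160]
Step 4: x=[6.3924] v=[-0.5471]
Step 5: x=[6.2916] v=[-0.6717]
Step 6: x=[6.1733] v=[-0.7884]
Step 7: x=[6.0389] v=[-0.8959]
Step 8: x=[5.8900] v=[-0.9929]
Step 9: x=[5.7283] v=[-1.0782]
Step 10: x=[5.5557] v=[-1.1508]
Step 11: x=[5.3742] v=[-1.2099]
Step 12: x=[5.1860] v=[-1.2548]
Step 13: x=[4.9933] v=[-1.2850]
Step 14: x=[4.7983] v=[-1.3001]
Step 15: x=[4.6033] v=[-1.3000]
Step 16: x=[4.4106] v=[-1.2846]
Step 17: x=[4.2225] v=[-1.2541]
Step 18: x=[4.0412] v=[-1.2089]
Step 19: x=[3.8688] v=[-1.1495]
Step 20: x=[3.7073] v=[-1.0766]
Step 21: x=[3.5586] v=[-0.9911]
Step 22: x=[3.4245] v=[-0.8939]
Step 23: x=[3.3066] v=[-0.7862]
Step 24: x=[3.2062] v=[-0.6693]
Step 25: x=[3.1245] v=[-0.5446]
Step 26: x=[3.0625] v=[-0.4135]
Step 27: x=[3.0209] v=[-0.2775]
Step 28: x=[3.0002] v=[-0.1383]
Step 29: x=[3.0006] v=[0.0026]
First v>=0 after going negative at step 29, time=4.3500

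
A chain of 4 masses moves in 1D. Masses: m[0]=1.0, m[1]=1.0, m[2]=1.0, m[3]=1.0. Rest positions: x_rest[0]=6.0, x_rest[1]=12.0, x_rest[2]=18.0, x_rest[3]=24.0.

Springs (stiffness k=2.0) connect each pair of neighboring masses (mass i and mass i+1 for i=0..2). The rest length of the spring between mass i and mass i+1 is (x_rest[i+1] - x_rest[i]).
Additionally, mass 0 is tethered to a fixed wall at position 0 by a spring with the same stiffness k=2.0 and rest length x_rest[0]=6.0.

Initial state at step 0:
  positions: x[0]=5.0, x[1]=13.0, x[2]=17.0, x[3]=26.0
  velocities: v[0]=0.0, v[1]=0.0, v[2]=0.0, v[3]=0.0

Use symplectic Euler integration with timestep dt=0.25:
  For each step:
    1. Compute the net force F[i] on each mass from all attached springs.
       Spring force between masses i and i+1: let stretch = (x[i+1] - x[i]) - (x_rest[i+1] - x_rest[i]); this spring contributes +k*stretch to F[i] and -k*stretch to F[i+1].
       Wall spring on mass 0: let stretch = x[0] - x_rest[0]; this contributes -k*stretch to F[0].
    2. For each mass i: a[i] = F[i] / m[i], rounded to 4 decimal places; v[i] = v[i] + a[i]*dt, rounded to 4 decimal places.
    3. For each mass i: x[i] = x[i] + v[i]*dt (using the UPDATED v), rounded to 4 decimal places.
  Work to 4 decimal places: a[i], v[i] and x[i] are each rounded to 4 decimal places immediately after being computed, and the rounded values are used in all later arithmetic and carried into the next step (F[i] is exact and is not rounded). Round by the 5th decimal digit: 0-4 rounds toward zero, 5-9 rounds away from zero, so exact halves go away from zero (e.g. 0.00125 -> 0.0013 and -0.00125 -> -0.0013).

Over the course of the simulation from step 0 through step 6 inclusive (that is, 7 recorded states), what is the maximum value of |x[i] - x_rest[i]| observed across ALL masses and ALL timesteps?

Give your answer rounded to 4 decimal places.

Answer: 2.0098

Derivation:
Step 0: x=[5.0000 13.0000 17.0000 26.0000] v=[0.0000 0.0000 0.0000 0.0000]
Step 1: x=[5.3750 12.5000 17.6250 25.6250] v=[1.5000 -2.0000 2.5000 -1.5000]
Step 2: x=[5.9688 11.7500 18.6094 25.0000] v=[2.3750 -3.0000 3.9375 -2.5000]
Step 3: x=[6.5391 11.1348 19.5352 24.3262] v=[2.2812 -2.4609 3.7031 -2.6953]
Step 4: x=[6.8665 10.9952 20.0098 23.8035] v=[1.3095 -0.5586 1.8984 -2.0908]
Step 5: x=[6.8517 11.4663 19.8318 23.5566] v=[-0.0594 1.8844 -0.7121 -0.9877]
Step 6: x=[6.5572 12.4063 19.0737 23.5941] v=[-1.1780 3.7599 -3.0325 0.1499]
Max displacement = 2.0098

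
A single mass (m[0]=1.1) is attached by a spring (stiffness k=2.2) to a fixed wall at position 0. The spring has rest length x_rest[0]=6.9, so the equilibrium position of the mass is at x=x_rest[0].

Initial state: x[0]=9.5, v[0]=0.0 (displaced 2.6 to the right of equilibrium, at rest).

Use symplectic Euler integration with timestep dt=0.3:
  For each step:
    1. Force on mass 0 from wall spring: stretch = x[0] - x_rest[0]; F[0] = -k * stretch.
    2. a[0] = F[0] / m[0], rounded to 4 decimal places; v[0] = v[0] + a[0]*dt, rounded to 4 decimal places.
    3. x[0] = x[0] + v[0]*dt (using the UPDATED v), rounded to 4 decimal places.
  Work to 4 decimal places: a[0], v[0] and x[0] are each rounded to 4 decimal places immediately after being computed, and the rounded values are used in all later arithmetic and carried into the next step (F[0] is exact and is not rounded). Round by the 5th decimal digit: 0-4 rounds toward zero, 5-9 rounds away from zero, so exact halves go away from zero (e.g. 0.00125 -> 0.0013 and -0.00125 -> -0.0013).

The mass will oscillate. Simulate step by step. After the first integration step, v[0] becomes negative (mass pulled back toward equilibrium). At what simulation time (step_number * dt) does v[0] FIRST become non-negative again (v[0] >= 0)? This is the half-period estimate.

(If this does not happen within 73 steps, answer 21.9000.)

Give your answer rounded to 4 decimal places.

Step 0: x=[9.5000] v=[0.0000]
Step 1: x=[9.0320] v=[-1.5600]
Step 2: x=[8.1802] v=[-2.8392]
Step 3: x=[7.0980] v=[-3.6073]
Step 4: x=[5.9802] v=[-3.7261]
Step 5: x=[5.0279] v=[-3.1742]
Step 6: x=[4.4126] v=[-2.0509]
Step 7: x=[4.2451] v=[-0.5585]
Step 8: x=[4.5554] v=[1.0344]
First v>=0 after going negative at step 8, time=2.4000

Answer: 2.4000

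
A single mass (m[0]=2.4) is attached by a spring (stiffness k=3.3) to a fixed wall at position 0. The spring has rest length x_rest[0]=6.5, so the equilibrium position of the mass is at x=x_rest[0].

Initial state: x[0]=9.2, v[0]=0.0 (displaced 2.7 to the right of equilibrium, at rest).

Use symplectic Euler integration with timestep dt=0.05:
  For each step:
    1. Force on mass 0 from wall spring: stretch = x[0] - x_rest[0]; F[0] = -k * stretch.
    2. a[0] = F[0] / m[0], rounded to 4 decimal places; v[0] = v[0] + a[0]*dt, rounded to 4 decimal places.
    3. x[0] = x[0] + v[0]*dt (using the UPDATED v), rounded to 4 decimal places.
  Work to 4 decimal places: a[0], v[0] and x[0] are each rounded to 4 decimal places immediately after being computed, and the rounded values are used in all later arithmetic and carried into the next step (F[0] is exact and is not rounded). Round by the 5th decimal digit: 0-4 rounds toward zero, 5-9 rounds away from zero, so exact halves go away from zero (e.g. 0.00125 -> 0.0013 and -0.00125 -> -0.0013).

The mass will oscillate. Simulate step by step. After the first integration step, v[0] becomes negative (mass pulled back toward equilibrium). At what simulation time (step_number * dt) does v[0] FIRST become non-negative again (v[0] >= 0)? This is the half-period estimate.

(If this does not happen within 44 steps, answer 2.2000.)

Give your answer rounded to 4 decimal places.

Answer: 2.2000

Derivation:
Step 0: x=[9.2000] v=[0.0000]
Step 1: x=[9.1907] v=[-0.1856]
Step 2: x=[9.1722] v=[-0.3706]
Step 3: x=[9.1445] v=[-0.5543]
Step 4: x=[9.1077] v=[-0.7361]
Step 5: x=[9.0619] v=[-0.9154]
Step 6: x=[9.0073] v=[-1.0915]
Step 7: x=[8.9441] v=[-1.2639]
Step 8: x=[8.8725] v=[-1.4319]
Step 9: x=[8.7928] v=[-1.5950]
Step 10: x=[8.7052] v=[-1.7526]
Step 11: x=[8.6100] v=[-1.9042]
Step 12: x=[8.5075] v=[-2.0493]
Step 13: x=[8.3981] v=[-2.1873]
Step 14: x=[8.2822] v=[-2.3178]
Step 15: x=[8.1602] v=[-2.4403]
Step 16: x=[8.0325] v=[-2.5544]
Step 17: x=[7.8995] v=[-2.6598]
Step 18: x=[7.7617] v=[-2.7560]
Step 19: x=[7.6196] v=[-2.8427]
Step 20: x=[7.4736] v=[-2.9197]
Step 21: x=[7.3243] v=[-2.9866]
Step 22: x=[7.1721] v=[-3.0433]
Step 23: x=[7.0176] v=[-3.0895]
Step 24: x=[6.8613] v=[-3.1251]
Step 25: x=[6.7038] v=[-3.1499]
Step 26: x=[6.5456] v=[-3.1639]
Step 27: x=[6.3873] v=[-3.1670]
Step 28: x=[6.2293] v=[-3.1593]
Step 29: x=[6.0723] v=[-3.1407]
Step 30: x=[5.9167] v=[-3.1113]
Step 31: x=[5.7631] v=[-3.0712]
Step 32: x=[5.6121] v=[-3.0205]
Step 33: x=[5.4641] v=[-2.9595]
Step 34: x=[5.3197] v=[-2.8883]
Step 35: x=[5.1793] v=[-2.8072]
Step 36: x=[5.0435] v=[-2.7164]
Step 37: x=[4.9127] v=[-2.6163]
Step 38: x=[4.7873] v=[-2.5072]
Step 39: x=[4.6678] v=[-2.3895]
Step 40: x=[4.5546] v=[-2.2635]
Step 41: x=[4.4481] v=[-2.1298]
Step 42: x=[4.3487] v=[-1.9887]
Step 43: x=[4.2567] v=[-1.8408]
Step 44: x=[4.1724] v=[-1.6866]
v[0] did not become non-negative within 44 steps; using fallback time=2.2000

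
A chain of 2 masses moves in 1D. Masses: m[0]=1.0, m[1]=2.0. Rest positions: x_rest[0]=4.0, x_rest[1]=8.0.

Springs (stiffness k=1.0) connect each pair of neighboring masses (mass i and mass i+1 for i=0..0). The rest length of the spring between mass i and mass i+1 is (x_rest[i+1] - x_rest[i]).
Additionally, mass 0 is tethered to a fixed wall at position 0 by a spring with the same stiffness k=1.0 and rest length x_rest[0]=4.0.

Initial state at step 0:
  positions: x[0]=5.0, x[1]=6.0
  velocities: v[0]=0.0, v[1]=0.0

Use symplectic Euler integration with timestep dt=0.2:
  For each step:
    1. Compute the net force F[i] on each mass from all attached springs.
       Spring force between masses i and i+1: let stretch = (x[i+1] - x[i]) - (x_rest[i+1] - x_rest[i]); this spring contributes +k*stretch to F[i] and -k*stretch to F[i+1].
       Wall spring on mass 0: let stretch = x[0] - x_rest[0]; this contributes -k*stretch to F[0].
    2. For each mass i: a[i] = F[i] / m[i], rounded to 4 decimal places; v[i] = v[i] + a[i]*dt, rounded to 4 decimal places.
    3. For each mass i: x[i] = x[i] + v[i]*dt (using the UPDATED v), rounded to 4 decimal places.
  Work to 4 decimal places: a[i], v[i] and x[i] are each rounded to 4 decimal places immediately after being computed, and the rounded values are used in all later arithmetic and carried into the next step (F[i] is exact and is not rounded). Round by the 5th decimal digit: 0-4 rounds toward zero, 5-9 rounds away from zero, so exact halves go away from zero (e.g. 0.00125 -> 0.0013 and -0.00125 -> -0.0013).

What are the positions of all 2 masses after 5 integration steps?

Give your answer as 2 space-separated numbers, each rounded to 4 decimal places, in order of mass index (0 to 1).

Answer: 3.0942 6.7567

Derivation:
Step 0: x=[5.0000 6.0000] v=[0.0000 0.0000]
Step 1: x=[4.8400 6.0600] v=[-0.8000 0.3000]
Step 2: x=[4.5352 6.1756] v=[-1.5240 0.5780]
Step 3: x=[4.1146 6.3384] v=[-2.1030 0.8140]
Step 4: x=[3.6184 6.5367] v=[-2.4812 0.9916]
Step 5: x=[3.0942 6.7567] v=[-2.6212 1.0998]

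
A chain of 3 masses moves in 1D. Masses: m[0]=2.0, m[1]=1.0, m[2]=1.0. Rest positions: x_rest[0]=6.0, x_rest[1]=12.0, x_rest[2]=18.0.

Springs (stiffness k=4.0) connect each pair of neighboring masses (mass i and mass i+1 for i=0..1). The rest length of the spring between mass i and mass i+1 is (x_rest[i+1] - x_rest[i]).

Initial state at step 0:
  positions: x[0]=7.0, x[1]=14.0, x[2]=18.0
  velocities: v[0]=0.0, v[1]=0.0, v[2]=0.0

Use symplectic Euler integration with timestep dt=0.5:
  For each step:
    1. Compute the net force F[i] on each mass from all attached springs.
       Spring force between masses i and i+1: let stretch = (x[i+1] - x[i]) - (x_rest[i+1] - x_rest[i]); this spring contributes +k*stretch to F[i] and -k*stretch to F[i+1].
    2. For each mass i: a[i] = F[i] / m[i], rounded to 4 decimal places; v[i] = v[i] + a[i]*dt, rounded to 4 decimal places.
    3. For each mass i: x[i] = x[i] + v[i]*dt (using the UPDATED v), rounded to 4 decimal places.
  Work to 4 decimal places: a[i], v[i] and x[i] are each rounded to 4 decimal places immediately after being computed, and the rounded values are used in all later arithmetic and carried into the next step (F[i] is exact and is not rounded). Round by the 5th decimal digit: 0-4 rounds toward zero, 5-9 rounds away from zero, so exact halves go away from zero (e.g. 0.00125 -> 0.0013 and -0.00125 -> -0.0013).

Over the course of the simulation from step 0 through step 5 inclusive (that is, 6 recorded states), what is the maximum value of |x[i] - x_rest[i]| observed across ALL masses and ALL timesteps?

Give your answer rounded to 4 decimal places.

Answer: 2.7500

Derivation:
Step 0: x=[7.0000 14.0000 18.0000] v=[0.0000 0.0000 0.0000]
Step 1: x=[7.5000 11.0000 20.0000] v=[1.0000 -6.0000 4.0000]
Step 2: x=[6.7500 13.5000 19.0000] v=[-1.5000 5.0000 -2.0000]
Step 3: x=[6.3750 14.7500 18.5000] v=[-0.7500 2.5000 -1.0000]
Step 4: x=[7.1875 11.3750 20.2500] v=[1.6250 -6.7500 3.5000]
Step 5: x=[7.0938 12.6875 19.1250] v=[-0.1875 2.6250 -2.2500]
Max displacement = 2.7500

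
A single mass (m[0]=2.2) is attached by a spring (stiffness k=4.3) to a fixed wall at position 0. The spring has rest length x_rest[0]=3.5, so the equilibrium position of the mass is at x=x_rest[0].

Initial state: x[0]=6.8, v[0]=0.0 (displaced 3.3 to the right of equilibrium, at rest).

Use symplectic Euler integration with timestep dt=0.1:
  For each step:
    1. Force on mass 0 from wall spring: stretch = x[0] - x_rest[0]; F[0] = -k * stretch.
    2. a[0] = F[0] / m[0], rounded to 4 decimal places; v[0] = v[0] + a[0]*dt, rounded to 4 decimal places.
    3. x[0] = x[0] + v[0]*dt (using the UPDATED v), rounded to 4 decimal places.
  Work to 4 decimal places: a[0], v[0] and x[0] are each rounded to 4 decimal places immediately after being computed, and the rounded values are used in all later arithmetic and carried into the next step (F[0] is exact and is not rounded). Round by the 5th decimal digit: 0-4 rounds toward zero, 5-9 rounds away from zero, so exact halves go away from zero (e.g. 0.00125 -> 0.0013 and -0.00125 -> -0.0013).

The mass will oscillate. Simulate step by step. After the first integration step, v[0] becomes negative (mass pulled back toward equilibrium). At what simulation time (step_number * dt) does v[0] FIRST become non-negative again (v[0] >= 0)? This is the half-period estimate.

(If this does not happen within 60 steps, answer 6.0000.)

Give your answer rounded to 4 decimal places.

Step 0: x=[6.8000] v=[0.0000]
Step 1: x=[6.7355] v=[-0.6450]
Step 2: x=[6.6078] v=[-1.2774]
Step 3: x=[6.4193] v=[-1.8848]
Step 4: x=[6.1738] v=[-2.4554]
Step 5: x=[5.8760] v=[-2.9780]
Step 6: x=[5.5318] v=[-3.4424]
Step 7: x=[5.1479] v=[-3.8395]
Step 8: x=[4.7317] v=[-4.1616]
Step 9: x=[4.2915] v=[-4.4023]
Step 10: x=[3.8358] v=[-4.5570]
Step 11: x=[3.3735] v=[-4.6226]
Step 12: x=[2.9137] v=[-4.5979]
Step 13: x=[2.4654] v=[-4.4833]
Step 14: x=[2.0373] v=[-4.2811]
Step 15: x=[1.6378] v=[-3.9952]
Step 16: x=[1.2747] v=[-3.6312]
Step 17: x=[0.9551] v=[-3.1963]
Step 18: x=[0.6852] v=[-2.6989]
Step 19: x=[0.4703] v=[-2.1487]
Step 20: x=[0.3147] v=[-1.5565]
Step 21: x=[0.2213] v=[-0.9339]
Step 22: x=[0.1920] v=[-0.2931]
Step 23: x=[0.2274] v=[0.3535]
First v>=0 after going negative at step 23, time=2.3000

Answer: 2.3000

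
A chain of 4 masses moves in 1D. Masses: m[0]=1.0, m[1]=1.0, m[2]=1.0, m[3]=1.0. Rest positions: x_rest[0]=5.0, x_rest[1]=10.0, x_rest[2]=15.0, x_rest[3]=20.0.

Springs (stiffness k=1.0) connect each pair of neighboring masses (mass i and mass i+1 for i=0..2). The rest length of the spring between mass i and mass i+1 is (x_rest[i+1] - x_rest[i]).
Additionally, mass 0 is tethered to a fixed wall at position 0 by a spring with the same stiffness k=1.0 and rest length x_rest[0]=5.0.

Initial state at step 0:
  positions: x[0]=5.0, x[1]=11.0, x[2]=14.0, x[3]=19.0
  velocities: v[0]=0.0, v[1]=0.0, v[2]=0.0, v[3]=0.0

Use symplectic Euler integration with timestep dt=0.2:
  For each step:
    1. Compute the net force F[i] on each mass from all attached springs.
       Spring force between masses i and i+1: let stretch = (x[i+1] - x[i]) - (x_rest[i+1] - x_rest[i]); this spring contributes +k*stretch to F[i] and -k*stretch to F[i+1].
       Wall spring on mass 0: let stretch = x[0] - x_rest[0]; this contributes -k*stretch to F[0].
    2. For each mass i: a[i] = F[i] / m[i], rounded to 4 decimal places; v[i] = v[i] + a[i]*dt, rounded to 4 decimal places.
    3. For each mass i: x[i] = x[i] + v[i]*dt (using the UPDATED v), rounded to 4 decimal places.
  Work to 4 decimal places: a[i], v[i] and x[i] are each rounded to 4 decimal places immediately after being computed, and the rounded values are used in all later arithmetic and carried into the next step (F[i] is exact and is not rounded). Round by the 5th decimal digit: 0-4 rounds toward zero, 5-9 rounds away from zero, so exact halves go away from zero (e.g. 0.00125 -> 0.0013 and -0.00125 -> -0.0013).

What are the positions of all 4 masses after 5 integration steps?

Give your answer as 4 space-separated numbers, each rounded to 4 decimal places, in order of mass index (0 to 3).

Answer: 5.3525 9.6526 14.8508 19.0966

Derivation:
Step 0: x=[5.0000 11.0000 14.0000 19.0000] v=[0.0000 0.0000 0.0000 0.0000]
Step 1: x=[5.0400 10.8800 14.0800 19.0000] v=[0.2000 -0.6000 0.4000 0.0000]
Step 2: x=[5.1120 10.6544 14.2288 19.0032] v=[0.3600 -1.1280 0.7440 0.0160]
Step 3: x=[5.2012 10.3501 14.4256 19.0154] v=[0.4461 -1.5216 0.9840 0.0611]
Step 4: x=[5.2883 10.0028 14.6430 19.0440] v=[0.4356 -1.7363 1.0869 0.1431]
Step 5: x=[5.3525 9.6526 14.8508 19.0966] v=[0.3208 -1.7512 1.0391 0.2629]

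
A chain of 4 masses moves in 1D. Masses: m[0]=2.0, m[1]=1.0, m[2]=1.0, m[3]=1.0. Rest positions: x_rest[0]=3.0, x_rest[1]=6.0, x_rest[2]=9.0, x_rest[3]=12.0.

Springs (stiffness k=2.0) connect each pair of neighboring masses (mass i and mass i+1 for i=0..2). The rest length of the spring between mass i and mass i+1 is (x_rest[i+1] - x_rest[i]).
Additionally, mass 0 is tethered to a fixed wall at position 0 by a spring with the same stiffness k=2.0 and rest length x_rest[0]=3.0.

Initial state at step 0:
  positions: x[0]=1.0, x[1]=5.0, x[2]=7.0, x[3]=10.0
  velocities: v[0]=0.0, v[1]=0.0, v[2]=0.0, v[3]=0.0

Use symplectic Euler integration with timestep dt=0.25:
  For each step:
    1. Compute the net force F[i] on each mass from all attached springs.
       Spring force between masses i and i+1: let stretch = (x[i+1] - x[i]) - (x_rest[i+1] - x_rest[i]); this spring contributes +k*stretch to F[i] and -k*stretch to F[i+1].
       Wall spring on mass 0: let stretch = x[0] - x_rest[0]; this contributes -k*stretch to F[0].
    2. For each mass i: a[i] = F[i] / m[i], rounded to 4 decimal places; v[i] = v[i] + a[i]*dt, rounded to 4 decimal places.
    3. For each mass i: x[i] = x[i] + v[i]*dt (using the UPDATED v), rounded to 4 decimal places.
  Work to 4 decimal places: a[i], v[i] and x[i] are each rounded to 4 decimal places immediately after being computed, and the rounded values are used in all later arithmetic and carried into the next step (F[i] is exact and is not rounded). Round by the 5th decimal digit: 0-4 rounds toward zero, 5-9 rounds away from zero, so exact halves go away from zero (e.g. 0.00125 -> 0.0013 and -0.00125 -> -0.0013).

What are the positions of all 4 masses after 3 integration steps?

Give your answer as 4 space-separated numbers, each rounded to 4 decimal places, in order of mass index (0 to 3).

Step 0: x=[1.0000 5.0000 7.0000 10.0000] v=[0.0000 0.0000 0.0000 0.0000]
Step 1: x=[1.1875 4.7500 7.1250 10.0000] v=[0.7500 -1.0000 0.5000 0.0000]
Step 2: x=[1.5235 4.3516 7.3125 10.0156] v=[1.3438 -1.5938 0.7500 0.0625]
Step 3: x=[1.9410 3.9698 7.4678 10.0684] v=[1.6700 -1.5274 0.6211 0.2110]

Answer: 1.9410 3.9698 7.4678 10.0684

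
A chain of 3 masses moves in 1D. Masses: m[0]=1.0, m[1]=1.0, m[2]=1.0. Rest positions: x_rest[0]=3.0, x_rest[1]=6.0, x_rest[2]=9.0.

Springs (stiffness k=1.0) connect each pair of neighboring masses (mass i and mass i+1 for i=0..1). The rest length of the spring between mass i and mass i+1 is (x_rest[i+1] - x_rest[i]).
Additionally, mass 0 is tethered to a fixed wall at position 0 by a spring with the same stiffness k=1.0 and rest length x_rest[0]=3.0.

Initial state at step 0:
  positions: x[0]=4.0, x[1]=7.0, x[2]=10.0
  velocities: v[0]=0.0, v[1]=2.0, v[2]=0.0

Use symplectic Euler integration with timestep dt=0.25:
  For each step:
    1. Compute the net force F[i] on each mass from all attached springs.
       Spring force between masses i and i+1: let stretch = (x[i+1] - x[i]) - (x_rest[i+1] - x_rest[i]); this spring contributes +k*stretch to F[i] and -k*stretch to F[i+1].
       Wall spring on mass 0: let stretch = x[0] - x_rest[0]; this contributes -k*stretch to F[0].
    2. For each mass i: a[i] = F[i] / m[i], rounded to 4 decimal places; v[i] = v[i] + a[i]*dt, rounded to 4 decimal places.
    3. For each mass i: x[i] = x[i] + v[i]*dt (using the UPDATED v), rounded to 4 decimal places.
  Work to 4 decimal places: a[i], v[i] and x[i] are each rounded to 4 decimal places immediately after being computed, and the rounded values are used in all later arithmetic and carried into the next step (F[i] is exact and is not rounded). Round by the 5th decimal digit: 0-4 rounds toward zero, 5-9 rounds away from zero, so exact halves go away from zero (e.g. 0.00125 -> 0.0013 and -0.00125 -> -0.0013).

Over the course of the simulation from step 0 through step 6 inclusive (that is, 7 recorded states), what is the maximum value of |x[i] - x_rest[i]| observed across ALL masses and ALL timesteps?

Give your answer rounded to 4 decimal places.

Step 0: x=[4.0000 7.0000 10.0000] v=[0.0000 2.0000 0.0000]
Step 1: x=[3.9375 7.5000 10.0000] v=[-0.2500 2.0000 0.0000]
Step 2: x=[3.8516 7.9336 10.0313] v=[-0.3438 1.7344 0.1250]
Step 3: x=[3.7801 8.2432 10.1190] v=[-0.2862 1.2383 0.3506]
Step 4: x=[3.7512 8.3911 10.2769] v=[-0.1155 0.5915 0.6317]
Step 5: x=[3.7779 8.3669 10.5045] v=[0.1067 -0.0970 0.9103]
Step 6: x=[3.8553 8.1894 10.7860] v=[0.3095 -0.7099 1.1259]
Max displacement = 2.3911

Answer: 2.3911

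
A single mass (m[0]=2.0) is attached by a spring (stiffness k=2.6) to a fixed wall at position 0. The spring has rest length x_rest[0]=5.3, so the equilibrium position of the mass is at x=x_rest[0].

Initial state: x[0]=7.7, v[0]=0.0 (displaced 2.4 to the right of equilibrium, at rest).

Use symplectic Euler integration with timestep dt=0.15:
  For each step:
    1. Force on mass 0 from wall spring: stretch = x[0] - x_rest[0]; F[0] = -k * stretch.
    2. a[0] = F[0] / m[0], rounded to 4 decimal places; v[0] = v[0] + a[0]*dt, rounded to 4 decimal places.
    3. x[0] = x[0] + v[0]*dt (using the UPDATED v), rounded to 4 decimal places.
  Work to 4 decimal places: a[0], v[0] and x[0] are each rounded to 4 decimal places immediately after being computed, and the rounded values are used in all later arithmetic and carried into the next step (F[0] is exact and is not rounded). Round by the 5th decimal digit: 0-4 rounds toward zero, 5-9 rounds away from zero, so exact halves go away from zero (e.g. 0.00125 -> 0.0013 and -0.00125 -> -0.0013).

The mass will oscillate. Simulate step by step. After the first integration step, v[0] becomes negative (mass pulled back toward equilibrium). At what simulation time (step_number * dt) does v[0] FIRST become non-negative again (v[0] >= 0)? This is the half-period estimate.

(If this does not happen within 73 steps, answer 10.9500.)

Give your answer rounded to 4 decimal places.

Answer: 2.8500

Derivation:
Step 0: x=[7.7000] v=[0.0000]
Step 1: x=[7.6298] v=[-0.4680]
Step 2: x=[7.4915] v=[-0.9223]
Step 3: x=[7.2890] v=[-1.3497]
Step 4: x=[7.0284] v=[-1.7376]
Step 5: x=[6.7172] v=[-2.0746]
Step 6: x=[6.3646] v=[-2.3510]
Step 7: x=[5.9808] v=[-2.5586]
Step 8: x=[5.5771] v=[-2.6914]
Step 9: x=[5.1653] v=[-2.7454]
Step 10: x=[4.7574] v=[-2.7191]
Step 11: x=[4.3654] v=[-2.6133]
Step 12: x=[4.0007] v=[-2.4311]
Step 13: x=[3.6740] v=[-2.1777]
Step 14: x=[3.3949] v=[-1.8606]
Step 15: x=[3.1715] v=[-1.4891]
Step 16: x=[3.0104] v=[-1.0740]
Step 17: x=[2.9163] v=[-0.6275]
Step 18: x=[2.8919] v=[-0.1627]
Step 19: x=[2.9379] v=[0.3069]
First v>=0 after going negative at step 19, time=2.8500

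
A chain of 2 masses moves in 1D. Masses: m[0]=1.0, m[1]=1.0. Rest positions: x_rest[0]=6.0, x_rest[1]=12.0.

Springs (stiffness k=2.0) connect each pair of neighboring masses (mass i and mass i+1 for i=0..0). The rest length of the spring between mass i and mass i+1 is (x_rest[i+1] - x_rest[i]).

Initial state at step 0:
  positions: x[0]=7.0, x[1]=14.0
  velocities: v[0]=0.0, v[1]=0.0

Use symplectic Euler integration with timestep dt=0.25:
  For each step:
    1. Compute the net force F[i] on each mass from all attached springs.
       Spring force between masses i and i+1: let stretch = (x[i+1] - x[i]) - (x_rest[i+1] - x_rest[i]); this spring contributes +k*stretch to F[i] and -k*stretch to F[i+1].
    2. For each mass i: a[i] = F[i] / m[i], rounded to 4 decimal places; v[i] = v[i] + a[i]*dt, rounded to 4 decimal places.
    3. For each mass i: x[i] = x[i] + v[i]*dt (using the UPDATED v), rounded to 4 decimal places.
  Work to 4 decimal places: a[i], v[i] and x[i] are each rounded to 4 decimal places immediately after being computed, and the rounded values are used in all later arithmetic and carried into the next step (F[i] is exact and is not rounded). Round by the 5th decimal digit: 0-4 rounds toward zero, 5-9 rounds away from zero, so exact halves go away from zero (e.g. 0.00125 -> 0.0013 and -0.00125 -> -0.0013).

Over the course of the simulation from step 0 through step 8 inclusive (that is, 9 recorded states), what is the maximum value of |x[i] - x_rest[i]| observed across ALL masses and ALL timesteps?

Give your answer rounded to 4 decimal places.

Step 0: x=[7.0000 14.0000] v=[0.0000 0.0000]
Step 1: x=[7.1250 13.8750] v=[0.5000 -0.5000]
Step 2: x=[7.3438 13.6563] v=[0.8750 -0.8750]
Step 3: x=[7.6016 13.3985] v=[1.0313 -1.0313]
Step 4: x=[7.8341 13.1661] v=[0.9298 -0.9298]
Step 5: x=[7.9831 13.0172] v=[0.5958 -0.5958]
Step 6: x=[8.0113 12.9890] v=[0.1129 -0.1129]
Step 7: x=[7.9117 13.0886] v=[-0.3983 0.3983]
Step 8: x=[7.7092 13.2911] v=[-0.8099 0.8099]
Max displacement = 2.0113

Answer: 2.0113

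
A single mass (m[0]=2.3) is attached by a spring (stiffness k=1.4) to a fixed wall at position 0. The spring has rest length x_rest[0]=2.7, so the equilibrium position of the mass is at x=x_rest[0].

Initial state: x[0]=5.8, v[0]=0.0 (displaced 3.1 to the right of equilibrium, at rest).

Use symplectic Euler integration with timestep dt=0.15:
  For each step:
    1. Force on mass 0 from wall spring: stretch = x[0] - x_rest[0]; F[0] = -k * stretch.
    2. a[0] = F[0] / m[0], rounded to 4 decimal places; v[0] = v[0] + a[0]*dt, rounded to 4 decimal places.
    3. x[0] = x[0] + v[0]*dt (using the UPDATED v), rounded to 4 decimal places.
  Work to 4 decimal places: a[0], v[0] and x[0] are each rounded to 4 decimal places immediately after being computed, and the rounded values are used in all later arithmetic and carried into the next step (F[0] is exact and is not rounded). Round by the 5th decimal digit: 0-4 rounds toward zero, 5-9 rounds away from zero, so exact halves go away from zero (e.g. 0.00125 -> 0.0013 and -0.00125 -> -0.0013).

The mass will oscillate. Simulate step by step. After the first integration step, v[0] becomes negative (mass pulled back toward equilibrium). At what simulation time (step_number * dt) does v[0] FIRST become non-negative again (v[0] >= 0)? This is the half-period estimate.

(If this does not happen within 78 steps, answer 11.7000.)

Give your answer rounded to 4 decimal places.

Step 0: x=[5.8000] v=[0.0000]
Step 1: x=[5.7575] v=[-0.2831]
Step 2: x=[5.6732] v=[-0.5623]
Step 3: x=[5.5481] v=[-0.8338]
Step 4: x=[5.3840] v=[-1.0938]
Step 5: x=[5.1832] v=[-1.3389]
Step 6: x=[4.9484] v=[-1.5656]
Step 7: x=[4.6828] v=[-1.7709]
Step 8: x=[4.3900] v=[-1.9519]
Step 9: x=[4.0741] v=[-2.1062]
Step 10: x=[3.7393] v=[-2.2317]
Step 11: x=[3.3903] v=[-2.3266]
Step 12: x=[3.0319] v=[-2.3896]
Step 13: x=[2.6689] v=[-2.4199]
Step 14: x=[2.3063] v=[-2.4171]
Step 15: x=[1.9491] v=[-2.3812]
Step 16: x=[1.6022] v=[-2.3126]
Step 17: x=[1.2703] v=[-2.2124]
Step 18: x=[0.9580] v=[-2.0819]
Step 19: x=[0.6696] v=[-1.9229]
Step 20: x=[0.4090] v=[-1.7375]
Step 21: x=[0.1798] v=[-1.5283]
Step 22: x=[-0.0149] v=[-1.2982]
Step 23: x=[-0.1724] v=[-1.0503]
Step 24: x=[-0.2906] v=[-0.7880]
Step 25: x=[-0.3678] v=[-0.5149]
Step 26: x=[-0.4030] v=[-0.2348]
Step 27: x=[-0.3957] v=[0.0485]
First v>=0 after going negative at step 27, time=4.0500

Answer: 4.0500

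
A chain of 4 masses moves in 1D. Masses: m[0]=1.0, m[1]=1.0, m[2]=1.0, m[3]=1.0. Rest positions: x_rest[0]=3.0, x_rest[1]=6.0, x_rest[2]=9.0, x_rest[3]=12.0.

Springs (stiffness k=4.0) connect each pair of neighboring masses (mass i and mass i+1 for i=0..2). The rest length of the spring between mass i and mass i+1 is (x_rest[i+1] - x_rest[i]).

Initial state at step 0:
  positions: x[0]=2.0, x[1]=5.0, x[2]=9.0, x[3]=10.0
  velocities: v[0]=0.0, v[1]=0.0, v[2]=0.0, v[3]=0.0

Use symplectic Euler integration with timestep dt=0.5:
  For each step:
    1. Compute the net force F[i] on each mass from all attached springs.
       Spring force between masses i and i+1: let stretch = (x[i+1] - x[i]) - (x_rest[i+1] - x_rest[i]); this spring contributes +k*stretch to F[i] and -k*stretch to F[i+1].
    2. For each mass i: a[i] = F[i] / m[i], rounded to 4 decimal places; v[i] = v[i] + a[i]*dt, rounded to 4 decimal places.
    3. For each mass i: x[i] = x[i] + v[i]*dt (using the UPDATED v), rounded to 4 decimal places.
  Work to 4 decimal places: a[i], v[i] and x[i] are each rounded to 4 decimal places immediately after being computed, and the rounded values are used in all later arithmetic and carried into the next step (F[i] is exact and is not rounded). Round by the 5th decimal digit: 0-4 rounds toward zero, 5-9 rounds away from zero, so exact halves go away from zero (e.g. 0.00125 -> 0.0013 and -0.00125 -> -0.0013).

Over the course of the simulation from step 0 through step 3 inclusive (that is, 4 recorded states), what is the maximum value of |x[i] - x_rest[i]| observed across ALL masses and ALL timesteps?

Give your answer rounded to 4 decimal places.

Step 0: x=[2.0000 5.0000 9.0000 10.0000] v=[0.0000 0.0000 0.0000 0.0000]
Step 1: x=[2.0000 6.0000 6.0000 12.0000] v=[0.0000 2.0000 -6.0000 4.0000]
Step 2: x=[3.0000 3.0000 9.0000 11.0000] v=[2.0000 -6.0000 6.0000 -2.0000]
Step 3: x=[1.0000 6.0000 8.0000 11.0000] v=[-4.0000 6.0000 -2.0000 0.0000]
Max displacement = 3.0000

Answer: 3.0000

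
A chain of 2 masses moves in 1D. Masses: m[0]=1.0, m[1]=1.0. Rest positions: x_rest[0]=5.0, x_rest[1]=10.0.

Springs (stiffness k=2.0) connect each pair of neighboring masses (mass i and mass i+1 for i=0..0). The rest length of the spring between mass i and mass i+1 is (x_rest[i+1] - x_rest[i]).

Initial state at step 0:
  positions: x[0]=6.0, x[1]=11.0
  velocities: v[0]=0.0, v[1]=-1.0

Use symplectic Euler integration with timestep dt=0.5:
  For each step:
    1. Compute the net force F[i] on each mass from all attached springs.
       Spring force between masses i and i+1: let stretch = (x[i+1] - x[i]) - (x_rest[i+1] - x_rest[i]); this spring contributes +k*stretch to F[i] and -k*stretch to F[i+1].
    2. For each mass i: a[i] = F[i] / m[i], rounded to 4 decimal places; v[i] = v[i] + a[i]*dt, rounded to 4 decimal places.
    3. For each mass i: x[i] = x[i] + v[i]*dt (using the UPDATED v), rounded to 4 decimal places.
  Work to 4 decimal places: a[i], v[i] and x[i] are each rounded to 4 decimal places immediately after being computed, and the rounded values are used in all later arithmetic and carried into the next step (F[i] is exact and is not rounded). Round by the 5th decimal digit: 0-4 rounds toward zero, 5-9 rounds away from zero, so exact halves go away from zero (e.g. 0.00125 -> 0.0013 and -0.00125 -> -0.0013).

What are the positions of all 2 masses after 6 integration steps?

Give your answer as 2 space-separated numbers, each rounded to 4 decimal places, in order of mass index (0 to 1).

Answer: 4.5000 9.5000

Derivation:
Step 0: x=[6.0000 11.0000] v=[0.0000 -1.0000]
Step 1: x=[6.0000 10.5000] v=[0.0000 -1.0000]
Step 2: x=[5.7500 10.2500] v=[-0.5000 -0.5000]
Step 3: x=[5.2500 10.2500] v=[-1.0000 0.0000]
Step 4: x=[4.7500 10.2500] v=[-1.0000 0.0000]
Step 5: x=[4.5000 10.0000] v=[-0.5000 -0.5000]
Step 6: x=[4.5000 9.5000] v=[0.0000 -1.0000]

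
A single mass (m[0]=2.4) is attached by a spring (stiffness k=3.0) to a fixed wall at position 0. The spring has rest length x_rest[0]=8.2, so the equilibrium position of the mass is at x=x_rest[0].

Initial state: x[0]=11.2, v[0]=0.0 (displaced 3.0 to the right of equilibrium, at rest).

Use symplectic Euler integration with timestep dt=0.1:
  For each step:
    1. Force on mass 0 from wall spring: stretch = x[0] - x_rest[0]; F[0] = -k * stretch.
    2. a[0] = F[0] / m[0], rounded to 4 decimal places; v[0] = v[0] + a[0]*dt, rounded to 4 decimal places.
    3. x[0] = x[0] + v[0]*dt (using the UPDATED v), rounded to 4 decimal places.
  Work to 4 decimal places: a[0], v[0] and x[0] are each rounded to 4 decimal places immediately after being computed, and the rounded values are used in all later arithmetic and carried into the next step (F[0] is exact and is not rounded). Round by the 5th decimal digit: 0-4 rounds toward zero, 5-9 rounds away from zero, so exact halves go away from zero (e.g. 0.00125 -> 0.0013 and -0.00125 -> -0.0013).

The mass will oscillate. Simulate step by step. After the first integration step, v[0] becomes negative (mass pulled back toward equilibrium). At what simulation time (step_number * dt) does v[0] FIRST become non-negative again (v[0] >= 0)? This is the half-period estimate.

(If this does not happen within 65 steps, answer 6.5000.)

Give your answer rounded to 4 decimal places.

Step 0: x=[11.2000] v=[0.0000]
Step 1: x=[11.1625] v=[-0.3750]
Step 2: x=[11.0880] v=[-0.7453]
Step 3: x=[10.9774] v=[-1.1063]
Step 4: x=[10.8321] v=[-1.4535]
Step 5: x=[10.6539] v=[-1.7825]
Step 6: x=[10.4450] v=[-2.0892]
Step 7: x=[10.2080] v=[-2.3698]
Step 8: x=[9.9459] v=[-2.6208]
Step 9: x=[9.6620] v=[-2.8390]
Step 10: x=[9.3598] v=[-3.0218]
Step 11: x=[9.0431] v=[-3.1668]
Step 12: x=[8.7159] v=[-3.2722]
Step 13: x=[8.3822] v=[-3.3367]
Step 14: x=[8.0463] v=[-3.3595]
Step 15: x=[7.7123] v=[-3.3403]
Step 16: x=[7.3844] v=[-3.2793]
Step 17: x=[7.0667] v=[-3.1774]
Step 18: x=[6.7631] v=[-3.0357]
Step 19: x=[6.4775] v=[-2.8561]
Step 20: x=[6.2134] v=[-2.6408]
Step 21: x=[5.9742] v=[-2.3925]
Step 22: x=[5.7628] v=[-2.1143]
Step 23: x=[5.5818] v=[-1.8097]
Step 24: x=[5.4336] v=[-1.4824]
Step 25: x=[5.3199] v=[-1.1366]
Step 26: x=[5.2422] v=[-0.7766]
Step 27: x=[5.2015] v=[-0.4069]
Step 28: x=[5.1983] v=[-0.0321]
Step 29: x=[5.2326] v=[0.3431]
First v>=0 after going negative at step 29, time=2.9000

Answer: 2.9000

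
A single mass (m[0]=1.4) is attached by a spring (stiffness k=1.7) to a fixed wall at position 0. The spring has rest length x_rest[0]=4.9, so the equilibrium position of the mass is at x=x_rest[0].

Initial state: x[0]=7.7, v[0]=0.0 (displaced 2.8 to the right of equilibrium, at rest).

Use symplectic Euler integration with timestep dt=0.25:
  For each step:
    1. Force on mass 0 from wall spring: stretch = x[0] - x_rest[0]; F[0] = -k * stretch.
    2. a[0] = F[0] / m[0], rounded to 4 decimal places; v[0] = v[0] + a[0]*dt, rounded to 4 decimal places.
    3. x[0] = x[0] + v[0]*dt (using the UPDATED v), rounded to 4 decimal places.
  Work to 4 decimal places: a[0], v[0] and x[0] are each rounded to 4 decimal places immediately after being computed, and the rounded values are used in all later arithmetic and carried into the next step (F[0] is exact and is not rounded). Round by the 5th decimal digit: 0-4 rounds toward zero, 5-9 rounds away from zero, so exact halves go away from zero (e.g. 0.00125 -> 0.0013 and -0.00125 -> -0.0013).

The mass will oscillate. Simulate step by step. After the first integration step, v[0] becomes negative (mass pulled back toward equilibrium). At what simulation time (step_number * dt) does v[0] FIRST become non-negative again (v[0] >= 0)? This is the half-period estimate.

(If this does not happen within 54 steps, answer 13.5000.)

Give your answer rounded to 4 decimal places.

Answer: 3.0000

Derivation:
Step 0: x=[7.7000] v=[0.0000]
Step 1: x=[7.4875] v=[-0.8500]
Step 2: x=[7.0786] v=[-1.6355]
Step 3: x=[6.5044] v=[-2.2969]
Step 4: x=[5.8084] v=[-2.7840]
Step 5: x=[5.0435] v=[-3.0598]
Step 6: x=[4.2677] v=[-3.1034]
Step 7: x=[3.5398] v=[-2.9115]
Step 8: x=[2.9152] v=[-2.4986]
Step 9: x=[2.4412] v=[-1.8961]
Step 10: x=[2.1538] v=[-1.1497]
Step 11: x=[2.0748] v=[-0.3160]
Step 12: x=[2.2102] v=[0.5417]
First v>=0 after going negative at step 12, time=3.0000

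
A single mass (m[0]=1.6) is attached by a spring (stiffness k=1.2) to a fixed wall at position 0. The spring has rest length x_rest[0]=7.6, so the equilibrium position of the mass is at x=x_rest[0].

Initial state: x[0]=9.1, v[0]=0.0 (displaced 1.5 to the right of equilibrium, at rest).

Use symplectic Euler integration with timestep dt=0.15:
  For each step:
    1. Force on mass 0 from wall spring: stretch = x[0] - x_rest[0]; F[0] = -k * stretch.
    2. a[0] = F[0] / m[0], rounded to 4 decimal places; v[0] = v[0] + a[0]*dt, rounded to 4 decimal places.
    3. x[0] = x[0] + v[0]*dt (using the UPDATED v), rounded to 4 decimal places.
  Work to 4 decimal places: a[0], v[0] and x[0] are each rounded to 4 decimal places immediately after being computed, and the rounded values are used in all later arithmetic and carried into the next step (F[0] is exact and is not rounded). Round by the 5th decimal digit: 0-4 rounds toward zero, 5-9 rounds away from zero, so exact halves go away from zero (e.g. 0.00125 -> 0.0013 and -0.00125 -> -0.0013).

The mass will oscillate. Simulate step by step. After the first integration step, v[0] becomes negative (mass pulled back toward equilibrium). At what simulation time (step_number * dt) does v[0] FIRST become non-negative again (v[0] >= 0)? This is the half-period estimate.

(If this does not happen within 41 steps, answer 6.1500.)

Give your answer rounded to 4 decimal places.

Step 0: x=[9.1000] v=[0.0000]
Step 1: x=[9.0747] v=[-0.1688]
Step 2: x=[9.0245] v=[-0.3347]
Step 3: x=[8.9503] v=[-0.4950]
Step 4: x=[8.8533] v=[-0.6469]
Step 5: x=[8.7351] v=[-0.7879]
Step 6: x=[8.5978] v=[-0.9156]
Step 7: x=[8.4436] v=[-1.0279]
Step 8: x=[8.2752] v=[-1.1228]
Step 9: x=[8.0954] v=[-1.1988]
Step 10: x=[7.9072] v=[-1.2545]
Step 11: x=[7.7138] v=[-1.2891]
Step 12: x=[7.5185] v=[-1.3019]
Step 13: x=[7.3246] v=[-1.2927]
Step 14: x=[7.1353] v=[-1.2617]
Step 15: x=[6.9539] v=[-1.2094]
Step 16: x=[6.7834] v=[-1.1367]
Step 17: x=[6.6267] v=[-1.0448]
Step 18: x=[6.4864] v=[-0.9353]
Step 19: x=[6.3649] v=[-0.8100]
Step 20: x=[6.2642] v=[-0.6711]
Step 21: x=[6.1861] v=[-0.5208]
Step 22: x=[6.1318] v=[-0.3617]
Step 23: x=[6.1023] v=[-0.1965]
Step 24: x=[6.0981] v=[-0.0280]
Step 25: x=[6.1193] v=[0.1410]
First v>=0 after going negative at step 25, time=3.7500

Answer: 3.7500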